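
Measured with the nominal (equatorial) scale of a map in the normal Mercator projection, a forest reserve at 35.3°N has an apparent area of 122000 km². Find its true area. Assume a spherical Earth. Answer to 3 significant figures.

For Mercator, h = k = sec φ (a conformal cylindrical projection has a single point scale, 1/cos φ).
Areal scale = k² = sec²φ = 1/cos²(35.3°) = 1/0.8161² = 1.501.
True area = apparent / (areal scale) = 122000 / 1.501 ≈ 81300 km².

81300 km²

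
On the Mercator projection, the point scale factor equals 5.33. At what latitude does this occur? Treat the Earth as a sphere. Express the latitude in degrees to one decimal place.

Mercator scale is k = sec φ = 1/cos φ.
1/cos φ = 5.33  ⇒  cos φ = 0.1876  ⇒  φ = arccos(0.1876) ≈ 79.2°.

79.2°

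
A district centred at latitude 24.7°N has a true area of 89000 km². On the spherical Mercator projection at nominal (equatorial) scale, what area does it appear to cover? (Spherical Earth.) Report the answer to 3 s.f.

108000 km²

The Mercator projection is conformal; its linear scale factor is the same in every direction and equals sec φ = 1/cos φ.
Areal scale = k² = sec²φ = 1/cos²(24.7°) = 1/0.9085² = 1.212.
Apparent area = 89000 × 1.212 ≈ 108000 km².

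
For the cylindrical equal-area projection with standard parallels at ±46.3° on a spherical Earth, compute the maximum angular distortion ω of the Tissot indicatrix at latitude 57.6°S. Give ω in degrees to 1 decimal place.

A cylindrical equal-area projection with standard parallel φ₀ has meridian scale h = cos φ / cos φ₀ and parallel scale k = cos φ₀ / cos φ (so areas are preserved, h·k = 1).
At 57.6°: h = 0.7756, k = 1.289; principal scales a = 1.289, b = 0.7756.
sin(ω/2) = (a − b)/(a + b) = 0.5138/2.065 = 0.2488, so ω = 2 arcsin(0.2488) ≈ 28.8°.

28.8°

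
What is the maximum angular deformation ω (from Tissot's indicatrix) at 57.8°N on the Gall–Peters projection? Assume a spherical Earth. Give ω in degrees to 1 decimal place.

The Gall–Peters projection is cylindrical equal-area with φ₀ = 45°. For cylindrical equal-area with standard parallel φ₀, h = cos φ / cos φ₀ and k = cos φ₀ / cos φ, so h·k = 1.
At 57.8°: h = 0.7536, k = 1.327; principal scales a = 1.327, b = 0.7536.
sin(ω/2) = (a − b)/(a + b) = 0.5734/2.081 = 0.2756, so ω = 2 arcsin(0.2756) ≈ 32.0°.

32.0°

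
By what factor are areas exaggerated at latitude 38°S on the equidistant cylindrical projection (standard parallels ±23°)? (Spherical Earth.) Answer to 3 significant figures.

1.17

The equidistant cylindrical projection with φ₀ = 23° has h = 1 (meridians true) and k = cos φ₀ / cos φ along parallels.
Areal scale = h·k = 1 × cos φ₀ / cos φ; at 38°, h = 1.000, k = 1.168, so h·k = 1.168.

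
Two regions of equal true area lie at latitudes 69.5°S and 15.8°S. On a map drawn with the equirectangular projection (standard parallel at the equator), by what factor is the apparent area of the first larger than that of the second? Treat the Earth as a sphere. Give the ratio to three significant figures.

In the plate carrée (x = Rλ, y = Rφ), meridians are true-scale (h = 1) and parallels are stretched by k = sec φ.
Areal scale at 69.5°: h·k = 1.000 × 2.855 = 2.855.
Areal scale at 15.8°: h·k = 1.000 × 1.039 = 1.039.
Ratio = 2.855/1.039 ≈ 2.75.

2.75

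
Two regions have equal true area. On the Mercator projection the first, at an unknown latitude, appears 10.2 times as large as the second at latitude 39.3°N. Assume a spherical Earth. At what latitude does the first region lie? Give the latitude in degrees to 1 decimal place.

For equal true areas on Mercator, apparent areas scale as sec²φ, so the ratio is cos²φ₂ / cos²φ₁.
cos²φ₂ / cos²φ₁ = 10.2  ⇒  cos φ₁ = cos 39.3° / √10.2 = 0.7738/3.194 = 0.2423.
φ₁ = arccos(0.2423) ≈ 76.0°.

76.0°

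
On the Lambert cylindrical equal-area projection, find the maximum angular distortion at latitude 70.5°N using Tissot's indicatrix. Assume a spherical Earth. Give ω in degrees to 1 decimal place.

106.2°

The Lambert cylindrical equal-area projection is the cylindrical equal-area projection with its standard parallel at the equator (φ₀ = 0). A cylindrical equal-area projection with standard parallel φ₀ has meridian scale h = cos φ / cos φ₀ and parallel scale k = cos φ₀ / cos φ (so areas are preserved, h·k = 1).
At 70.5°: h = 0.3338, k = 2.996; principal scales a = 2.996, b = 0.3338.
sin(ω/2) = (a − b)/(a + b) = 2.662/3.330 = 0.7995, so ω = 2 arcsin(0.7995) ≈ 106.2°.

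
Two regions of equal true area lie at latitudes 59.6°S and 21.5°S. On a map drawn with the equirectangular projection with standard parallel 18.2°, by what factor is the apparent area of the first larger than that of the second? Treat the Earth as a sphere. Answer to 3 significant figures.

1.84

In the equirectangular projection with standard parallel φ₀ = 18.2° (x = Rλ cos φ₀, y = Rφ), meridians are true-scale (h = 1) and the parallel scale is k = cos φ₀ / cos φ.
Areal scale at 59.6°: h·k = 1.000 × 1.877 = 1.877.
Areal scale at 21.5°: h·k = 1.000 × 1.021 = 1.021.
Ratio = 1.877/1.021 ≈ 1.84.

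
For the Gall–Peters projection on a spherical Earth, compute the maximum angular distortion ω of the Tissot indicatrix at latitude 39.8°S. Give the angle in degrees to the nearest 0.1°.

9.5°

The Gall–Peters projection is cylindrical equal-area with φ₀ = 45°. A cylindrical equal-area projection with standard parallel φ₀ has meridian scale h = cos φ / cos φ₀ and parallel scale k = cos φ₀ / cos φ (so areas are preserved, h·k = 1).
At 39.8°: h = 1.087, k = 0.9204; principal scales a = 1.087, b = 0.9204.
sin(ω/2) = (a − b)/(a + b) = 0.1661/2.007 = 0.08279, so ω = 2 arcsin(0.08279) ≈ 9.5°.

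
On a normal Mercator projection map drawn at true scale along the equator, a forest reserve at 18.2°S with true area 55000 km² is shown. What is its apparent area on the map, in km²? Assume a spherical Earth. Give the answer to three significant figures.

60900 km²

The Mercator projection is conformal; its linear scale factor is the same in every direction and equals sec φ = 1/cos φ.
Areal scale = k² = sec²φ = 1/cos²(18.2°) = 1/0.9500² = 1.108.
Apparent area = 55000 × 1.108 ≈ 60900 km².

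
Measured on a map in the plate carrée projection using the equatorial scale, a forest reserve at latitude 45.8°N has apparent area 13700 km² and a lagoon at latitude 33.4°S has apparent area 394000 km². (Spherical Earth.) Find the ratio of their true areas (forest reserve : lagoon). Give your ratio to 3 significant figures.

Plate carrée has h = 1 and k = sec φ, giving areal scale sec φ; true area = (apparent area) · cos φ.
True area of forest reserve: 13700 × cos(45.8°) = 13700 × 0.6972 = 9551 km².
True area of lagoon: 394000 × cos(33.4°) = 394000 × 0.8348 = 328900 km².
Ratio = 9551 / 328900 ≈ 0.0290.

0.0290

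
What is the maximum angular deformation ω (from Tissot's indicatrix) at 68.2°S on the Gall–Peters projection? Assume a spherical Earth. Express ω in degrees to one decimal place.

69.2°

The Gall–Peters projection is cylindrical equal-area with φ₀ = 45°. A cylindrical equal-area projection with standard parallel φ₀ has meridian scale h = cos φ / cos φ₀ and parallel scale k = cos φ₀ / cos φ (so areas are preserved, h·k = 1).
At 68.2°: h = 0.5252, k = 1.904; principal scales a = 1.904, b = 0.5252.
sin(ω/2) = (a − b)/(a + b) = 1.379/2.429 = 0.5676, so ω = 2 arcsin(0.5676) ≈ 69.2°.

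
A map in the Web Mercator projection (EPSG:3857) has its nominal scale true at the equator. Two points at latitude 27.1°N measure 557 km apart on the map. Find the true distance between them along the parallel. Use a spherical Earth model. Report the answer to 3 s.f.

For Mercator, h = k = sec φ (a conformal cylindrical projection has a single point scale, 1/cos φ).
Along the parallel at 27.1°, map distances are exaggerated by k = sec 27.1° = 1.123.
True distance = 557 / 1.123 = 557 × cos 27.1° ≈ 496 km.

496 km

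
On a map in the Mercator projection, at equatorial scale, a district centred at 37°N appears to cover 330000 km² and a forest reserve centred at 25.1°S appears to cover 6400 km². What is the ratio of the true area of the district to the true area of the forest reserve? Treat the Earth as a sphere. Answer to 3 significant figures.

On Mercator the areal scale is sec²φ, so true area = apparent × cos²φ.
True area of district: 330000 × cos²(37°) = 330000 × 0.6378 = 210500 km².
True area of forest reserve: 6400 × cos²(25.1°) = 6400 × 0.8201 = 5248 km².
Ratio = 210500 / 5248 ≈ 40.1.

40.1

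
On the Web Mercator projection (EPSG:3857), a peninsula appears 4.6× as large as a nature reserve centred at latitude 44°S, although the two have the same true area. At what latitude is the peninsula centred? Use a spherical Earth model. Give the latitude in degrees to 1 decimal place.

Mercator areal scale is sec²φ, so apparent-area ratio = sec²φ₁ / sec²φ₂ = cos²φ₂ / cos²φ₁.
cos²φ₂ / cos²φ₁ = 4.6  ⇒  cos φ₁ = cos 44° / √4.6 = 0.7193/2.145 = 0.3354.
φ₁ = arccos(0.3354) ≈ 70.4°.

70.4°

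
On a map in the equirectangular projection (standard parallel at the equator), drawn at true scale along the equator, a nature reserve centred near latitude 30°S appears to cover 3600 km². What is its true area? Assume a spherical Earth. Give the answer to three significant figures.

3120 km²

Plate carrée maps x = Rλ, y = Rφ. The meridian scale is h = 1 and the parallel scale is k = 1/cos φ = sec φ.
Areal scale = h·k = 1 × sec φ; at 30°, h = 1.000, k = 1.155, so h·k = 1.155.
True area = apparent / (areal scale) = 3600 / 1.155 ≈ 3120 km².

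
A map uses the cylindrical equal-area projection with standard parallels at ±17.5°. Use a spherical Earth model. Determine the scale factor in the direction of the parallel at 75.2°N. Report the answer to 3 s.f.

A cylindrical equal-area projection with standard parallel φ₀ has meridian scale h = cos φ / cos φ₀ and parallel scale k = cos φ₀ / cos φ (so areas are preserved, h·k = 1).
k = cos 17.5° / cos 75.2° = 0.9537/0.2554 = 3.734.

3.73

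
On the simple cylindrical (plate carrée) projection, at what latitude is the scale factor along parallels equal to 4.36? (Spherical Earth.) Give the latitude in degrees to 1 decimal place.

Plate carrée: h = 1, k = sec φ along parallels.
sec φ = 4.36  ⇒  cos φ = 0.2294  ⇒  φ ≈ 76.7°.

76.7°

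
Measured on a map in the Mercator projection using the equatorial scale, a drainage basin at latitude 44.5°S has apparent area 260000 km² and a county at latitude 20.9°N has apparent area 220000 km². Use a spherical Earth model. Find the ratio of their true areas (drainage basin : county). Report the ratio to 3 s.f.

Since Mercator area scale is 1/cos²φ, the true area equals the apparent area multiplied by cos²φ.
True area of drainage basin: 260000 × cos²(44.5°) = 260000 × 0.5087 = 132300 km².
True area of county: 220000 × cos²(20.9°) = 220000 × 0.8727 = 192000 km².
Ratio = 132300 / 192000 ≈ 0.689.

0.689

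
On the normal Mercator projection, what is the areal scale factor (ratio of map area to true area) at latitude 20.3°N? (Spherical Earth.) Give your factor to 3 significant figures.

1.14

The Mercator projection is conformal; its linear scale factor is the same in every direction and equals sec φ = 1/cos φ.
Areal scale = k² = sec²φ = 1/cos²(20.3°) = 1/0.9379² = 1.137.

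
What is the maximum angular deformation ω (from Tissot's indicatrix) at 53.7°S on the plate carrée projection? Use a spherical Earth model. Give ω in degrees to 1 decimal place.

29.7°

Plate carrée maps x = Rλ, y = Rφ. The meridian scale is h = 1 and the parallel scale is k = 1/cos φ = sec φ.
At 53.7°: h = 1.000, k = 1.689; principal scales a = 1.689, b = 1.000.
sin(ω/2) = (a − b)/(a + b) = 0.6892/2.689 = 0.2563, so ω = 2 arcsin(0.2563) ≈ 29.7°.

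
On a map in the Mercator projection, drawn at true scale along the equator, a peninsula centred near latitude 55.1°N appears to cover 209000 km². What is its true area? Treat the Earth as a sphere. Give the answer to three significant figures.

68400 km²

Mercator is conformal, so the point scale is isotropic: h = k = sec φ = 1/cos φ.
Areal scale = k² = sec²φ = 1/cos²(55.1°) = 1/0.5721² = 3.055.
True area = apparent / (areal scale) = 209000 / 3.055 ≈ 68400 km².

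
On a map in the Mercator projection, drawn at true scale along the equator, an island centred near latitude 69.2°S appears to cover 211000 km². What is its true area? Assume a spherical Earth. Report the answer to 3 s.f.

The Mercator projection is conformal; its linear scale factor is the same in every direction and equals sec φ = 1/cos φ.
Areal scale = k² = sec²φ = 1/cos²(69.2°) = 1/0.3551² = 7.930.
True area = apparent / (areal scale) = 211000 / 7.930 ≈ 26600 km².

26600 km²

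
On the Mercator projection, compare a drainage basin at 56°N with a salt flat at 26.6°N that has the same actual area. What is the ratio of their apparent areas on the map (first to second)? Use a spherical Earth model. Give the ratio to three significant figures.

On Mercator, area is exaggerated by sec²φ = 1/cos²φ.
At 56°: sec²(56°) = 1/0.5592² = 3.198.
At 26.6°: sec²(26.6°) = 1/0.8942² = 1.251.
Ratio = 3.198/1.251 = cos²(26.6°)/cos²(56°) ≈ 2.56.

2.56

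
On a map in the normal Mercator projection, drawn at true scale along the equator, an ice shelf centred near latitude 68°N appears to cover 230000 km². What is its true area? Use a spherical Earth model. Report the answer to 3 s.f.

Mercator is conformal, so the point scale is isotropic: h = k = sec φ = 1/cos φ.
Areal scale = k² = sec²φ = 1/cos²(68°) = 1/0.3746² = 7.126.
True area = apparent / (areal scale) = 230000 / 7.126 ≈ 32300 km².

32300 km²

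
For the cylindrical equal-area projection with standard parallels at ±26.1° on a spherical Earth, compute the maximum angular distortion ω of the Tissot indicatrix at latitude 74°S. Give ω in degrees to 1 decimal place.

111.7°

For cylindrical equal-area with standard parallel φ₀, h = cos φ / cos φ₀ and k = cos φ₀ / cos φ, so h·k = 1.
At 74°: h = 0.3069, k = 3.258; principal scales a = 3.258, b = 0.3069.
sin(ω/2) = (a − b)/(a + b) = 2.951/3.565 = 0.8278, so ω = 2 arcsin(0.8278) ≈ 111.7°.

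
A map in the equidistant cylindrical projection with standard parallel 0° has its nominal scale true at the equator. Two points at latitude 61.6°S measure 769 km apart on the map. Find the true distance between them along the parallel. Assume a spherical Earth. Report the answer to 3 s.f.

366 km

In the plate carrée (x = Rλ, y = Rφ), meridians are true-scale (h = 1) and parallels are stretched by k = sec φ.
Along the parallel at 61.6°, map distances are exaggerated by k = sec 61.6° = 2.103.
True distance = 769 / 2.103 = 769 × cos 61.6° ≈ 366 km.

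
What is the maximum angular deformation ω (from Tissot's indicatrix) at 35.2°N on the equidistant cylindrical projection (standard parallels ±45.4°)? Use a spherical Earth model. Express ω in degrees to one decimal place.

8.7°

With standard parallel φ₀ = 45.4°, the equirectangular projection gives x = Rλ cos φ₀, y = Rφ, so h = 1 and k = cos 45.4° / cos φ.
At 35.2°: h = 1.000, k = 0.8593; principal scales a = 1.000, b = 0.8593.
sin(ω/2) = (a − b)/(a + b) = 0.1407/1.859 = 0.07569, so ω = 2 arcsin(0.07569) ≈ 8.7°.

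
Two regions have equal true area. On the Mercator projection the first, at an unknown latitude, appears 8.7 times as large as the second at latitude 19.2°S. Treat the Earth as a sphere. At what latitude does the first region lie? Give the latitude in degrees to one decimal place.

For equal true areas on Mercator, apparent areas scale as sec²φ, so the ratio is cos²φ₂ / cos²φ₁.
cos²φ₂ / cos²φ₁ = 8.7  ⇒  cos φ₁ = cos 19.2° / √8.7 = 0.9444/2.950 = 0.3202.
φ₁ = arccos(0.3202) ≈ 71.3°.

71.3°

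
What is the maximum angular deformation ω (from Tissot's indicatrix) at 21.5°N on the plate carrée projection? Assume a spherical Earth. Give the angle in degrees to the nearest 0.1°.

For the equirectangular projection with φ₀ = 0 (plate carrée), h = 1 along meridians and k = sec φ along parallels.
At 21.5°: h = 1.000, k = 1.075; principal scales a = 1.075, b = 1.000.
sin(ω/2) = (a − b)/(a + b) = 0.07479/2.075 = 0.03605, so ω = 2 arcsin(0.03605) ≈ 4.1°.

4.1°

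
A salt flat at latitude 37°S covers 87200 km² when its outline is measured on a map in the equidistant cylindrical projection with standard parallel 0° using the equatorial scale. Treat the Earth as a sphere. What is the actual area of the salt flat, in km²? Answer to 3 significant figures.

69600 km²

Plate carrée maps x = Rλ, y = Rφ. The meridian scale is h = 1 and the parallel scale is k = 1/cos φ = sec φ.
Areal scale = h·k = 1 × sec φ; at 37°, h = 1.000, k = 1.252, so h·k = 1.252.
True area = apparent / (areal scale) = 87200 / 1.252 ≈ 69600 km².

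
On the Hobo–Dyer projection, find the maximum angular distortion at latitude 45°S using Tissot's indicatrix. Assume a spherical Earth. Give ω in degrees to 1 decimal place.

The Hobo–Dyer projection is cylindrical equal-area with φ₀ = 37.5°. A cylindrical equal-area projection with standard parallel φ₀ has meridian scale h = cos φ / cos φ₀ and parallel scale k = cos φ₀ / cos φ (so areas are preserved, h·k = 1).
At 45°: h = 0.8913, k = 1.122; principal scales a = 1.122, b = 0.8913.
sin(ω/2) = (a − b)/(a + b) = 0.2307/2.013 = 0.1146, so ω = 2 arcsin(0.1146) ≈ 13.2°.

13.2°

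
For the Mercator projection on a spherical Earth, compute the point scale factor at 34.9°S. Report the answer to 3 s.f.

1.22

Mercator is conformal, so the point scale is isotropic: h = k = sec φ = 1/cos φ.
k = 1/cos 34.9° = 1/0.8202 = 1.219.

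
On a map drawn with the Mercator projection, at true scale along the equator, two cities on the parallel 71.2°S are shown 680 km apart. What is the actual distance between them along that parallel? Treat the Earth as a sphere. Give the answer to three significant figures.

219 km

The Mercator projection is conformal; its linear scale factor is the same in every direction and equals sec φ = 1/cos φ.
Along the parallel at 71.2°, map distances are exaggerated by k = sec 71.2° = 3.103.
True distance = 680 / 3.103 = 680 × cos 71.2° ≈ 219 km.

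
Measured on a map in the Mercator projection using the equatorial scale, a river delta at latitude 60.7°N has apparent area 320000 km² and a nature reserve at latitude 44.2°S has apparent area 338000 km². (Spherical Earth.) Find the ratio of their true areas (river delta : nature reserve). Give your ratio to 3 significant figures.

Mercator's areal exaggeration is sec²φ; hence true area = (apparent area) · cos²φ.
True area of river delta: 320000 × cos²(60.7°) = 320000 × 0.2395 = 76640 km².
True area of nature reserve: 338000 × cos²(44.2°) = 338000 × 0.5140 = 173700 km².
Ratio = 76640 / 173700 ≈ 0.441.

0.441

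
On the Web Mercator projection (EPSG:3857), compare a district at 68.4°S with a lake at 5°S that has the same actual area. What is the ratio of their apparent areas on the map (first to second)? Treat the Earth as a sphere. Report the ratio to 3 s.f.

7.32

Mercator areal scale is sec²φ.
At 68.4°: sec²(68.4°) = 1/0.3681² = 7.379.
At 5°: sec²(5°) = 1/0.9962² = 1.008.
Ratio = 7.379/1.008 = cos²(5°)/cos²(68.4°) ≈ 7.32.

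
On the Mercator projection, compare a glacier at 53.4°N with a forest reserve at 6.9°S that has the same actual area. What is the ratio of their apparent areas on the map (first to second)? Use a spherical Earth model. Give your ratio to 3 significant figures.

2.77

On Mercator, area is exaggerated by sec²φ = 1/cos²φ.
At 53.4°: sec²(53.4°) = 1/0.5962² = 2.813.
At 6.9°: sec²(6.9°) = 1/0.9928² = 1.015.
Ratio = 2.813/1.015 = cos²(6.9°)/cos²(53.4°) ≈ 2.77.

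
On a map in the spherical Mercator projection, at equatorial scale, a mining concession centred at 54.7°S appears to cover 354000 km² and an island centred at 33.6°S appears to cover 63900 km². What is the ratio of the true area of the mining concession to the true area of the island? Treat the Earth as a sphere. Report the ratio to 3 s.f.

Since Mercator area scale is 1/cos²φ, the true area equals the apparent area multiplied by cos²φ.
True area of mining concession: 354000 × cos²(54.7°) = 354000 × 0.3339 = 118200 km².
True area of island: 63900 × cos²(33.6°) = 63900 × 0.6938 = 44330 km².
Ratio = 118200 / 44330 ≈ 2.67.

2.67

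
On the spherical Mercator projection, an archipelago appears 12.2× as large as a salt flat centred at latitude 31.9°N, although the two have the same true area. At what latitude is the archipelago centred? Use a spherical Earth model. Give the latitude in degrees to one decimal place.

75.9°

Mercator areal scale is sec²φ, so apparent-area ratio = sec²φ₁ / sec²φ₂ = cos²φ₂ / cos²φ₁.
cos²φ₂ / cos²φ₁ = 12.2  ⇒  cos φ₁ = cos 31.9° / √12.2 = 0.8490/3.493 = 0.2431.
φ₁ = arccos(0.2431) ≈ 75.9°.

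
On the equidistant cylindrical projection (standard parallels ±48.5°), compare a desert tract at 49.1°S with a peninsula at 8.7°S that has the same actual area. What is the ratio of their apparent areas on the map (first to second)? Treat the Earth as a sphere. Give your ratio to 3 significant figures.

With standard parallel φ₀ = 48.5°, the equirectangular projection gives x = Rλ cos φ₀, y = Rφ, so h = 1 and k = cos 48.5° / cos φ.
Areal scale at 49.1°: h·k = 1.000 × 1.012 = 1.012.
Areal scale at 8.7°: h·k = 1.000 × 0.6703 = 0.6703.
Ratio = 1.012/0.6703 ≈ 1.51.

1.51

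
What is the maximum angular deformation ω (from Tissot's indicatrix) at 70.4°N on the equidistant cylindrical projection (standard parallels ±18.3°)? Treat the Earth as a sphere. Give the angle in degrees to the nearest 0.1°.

57.1°

With standard parallel φ₀ = 18.3°, the equirectangular projection gives x = Rλ cos φ₀, y = Rφ, so h = 1 and k = cos 18.3° / cos φ.
At 70.4°: h = 1.000, k = 2.830; principal scales a = 2.830, b = 1.000.
sin(ω/2) = (a − b)/(a + b) = 1.830/3.830 = 0.4778, so ω = 2 arcsin(0.4778) ≈ 57.1°.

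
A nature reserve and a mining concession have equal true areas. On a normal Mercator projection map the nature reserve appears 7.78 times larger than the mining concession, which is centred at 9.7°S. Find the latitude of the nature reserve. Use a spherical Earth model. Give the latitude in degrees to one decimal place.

On Mercator, (apparent₁)/(apparent₂) = sec²φ₁ / sec²φ₂ when true areas are equal.
cos²φ₂ / cos²φ₁ = 7.78  ⇒  cos φ₁ = cos 9.7° / √7.78 = 0.9857/2.789 = 0.3534.
φ₁ = arccos(0.3534) ≈ 69.3°.

69.3°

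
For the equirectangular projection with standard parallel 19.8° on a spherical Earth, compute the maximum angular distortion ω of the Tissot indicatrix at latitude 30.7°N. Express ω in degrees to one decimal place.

In the equirectangular projection with standard parallel φ₀ = 19.8° (x = Rλ cos φ₀, y = Rφ), meridians are true-scale (h = 1) and the parallel scale is k = cos φ₀ / cos φ.
At 30.7°: h = 1.000, k = 1.094; principal scales a = 1.094, b = 1.000.
sin(ω/2) = (a − b)/(a + b) = 0.09424/2.094 = 0.04500, so ω = 2 arcsin(0.04500) ≈ 5.2°.

5.2°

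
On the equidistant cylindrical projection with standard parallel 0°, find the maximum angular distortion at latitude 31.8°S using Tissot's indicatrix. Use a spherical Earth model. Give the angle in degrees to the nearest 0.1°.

9.3°

In the plate carrée (x = Rλ, y = Rφ), meridians are true-scale (h = 1) and parallels are stretched by k = sec φ.
At 31.8°: h = 1.000, k = 1.177; principal scales a = 1.177, b = 1.000.
sin(ω/2) = (a − b)/(a + b) = 0.1766/2.177 = 0.08114, so ω = 2 arcsin(0.08114) ≈ 9.3°.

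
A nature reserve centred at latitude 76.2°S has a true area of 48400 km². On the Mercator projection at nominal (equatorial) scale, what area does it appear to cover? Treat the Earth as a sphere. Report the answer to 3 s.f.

851000 km²

For Mercator, h = k = sec φ (a conformal cylindrical projection has a single point scale, 1/cos φ).
Areal scale = k² = sec²φ = 1/cos²(76.2°) = 1/0.2385² = 17.58.
Apparent area = 48400 × 17.58 ≈ 851000 km².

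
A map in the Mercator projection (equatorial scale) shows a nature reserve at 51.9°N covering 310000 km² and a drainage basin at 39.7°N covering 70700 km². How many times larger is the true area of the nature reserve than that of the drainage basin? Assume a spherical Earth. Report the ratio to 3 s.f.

Mercator's areal exaggeration is sec²φ; hence true area = (apparent area) · cos²φ.
True area of nature reserve: 310000 × cos²(51.9°) = 310000 × 0.3807 = 118000 km².
True area of drainage basin: 70700 × cos²(39.7°) = 70700 × 0.5920 = 41850 km².
Ratio = 118000 / 41850 ≈ 2.82.

2.82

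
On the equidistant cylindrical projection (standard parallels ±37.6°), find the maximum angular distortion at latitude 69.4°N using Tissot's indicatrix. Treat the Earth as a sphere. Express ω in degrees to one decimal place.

45.3°

In the equirectangular projection with standard parallel φ₀ = 37.6° (x = Rλ cos φ₀, y = Rφ), meridians are true-scale (h = 1) and the parallel scale is k = cos φ₀ / cos φ.
At 69.4°: h = 1.000, k = 2.252; principal scales a = 2.252, b = 1.000.
sin(ω/2) = (a − b)/(a + b) = 1.252/3.252 = 0.3850, so ω = 2 arcsin(0.3850) ≈ 45.3°.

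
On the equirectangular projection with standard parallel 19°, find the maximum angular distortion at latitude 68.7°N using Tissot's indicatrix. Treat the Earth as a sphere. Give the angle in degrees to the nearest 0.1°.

With standard parallel φ₀ = 19°, the equirectangular projection gives x = Rλ cos φ₀, y = Rφ, so h = 1 and k = cos 19° / cos φ.
At 68.7°: h = 1.000, k = 2.603; principal scales a = 2.603, b = 1.000.
sin(ω/2) = (a − b)/(a + b) = 1.603/3.603 = 0.4449, so ω = 2 arcsin(0.4449) ≈ 52.8°.

52.8°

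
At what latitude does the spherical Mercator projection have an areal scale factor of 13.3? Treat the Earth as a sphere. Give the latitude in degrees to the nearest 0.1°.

Mercator areal scale is sec²φ.
sec²φ = 13.3  ⇒  cos²φ = 0.07519  ⇒  cos φ = 0.2742.
φ = arccos(0.2742) ≈ 74.1°.

74.1°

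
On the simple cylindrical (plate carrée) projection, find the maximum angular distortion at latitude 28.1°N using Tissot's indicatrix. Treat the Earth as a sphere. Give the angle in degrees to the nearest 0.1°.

7.2°

For the equirectangular projection with φ₀ = 0 (plate carrée), h = 1 along meridians and k = sec φ along parallels.
At 28.1°: h = 1.000, k = 1.134; principal scales a = 1.134, b = 1.000.
sin(ω/2) = (a − b)/(a + b) = 0.1336/2.134 = 0.06263, so ω = 2 arcsin(0.06263) ≈ 7.2°.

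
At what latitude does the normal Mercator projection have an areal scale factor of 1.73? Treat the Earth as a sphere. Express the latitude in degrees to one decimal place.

Mercator areal scale is sec²φ.
sec²φ = 1.73  ⇒  cos²φ = 0.5780  ⇒  cos φ = 0.7603.
φ = arccos(0.7603) ≈ 40.5°.

40.5°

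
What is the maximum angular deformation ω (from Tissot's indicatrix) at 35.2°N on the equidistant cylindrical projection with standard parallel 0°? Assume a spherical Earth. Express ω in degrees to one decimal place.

In the plate carrée (x = Rλ, y = Rφ), meridians are true-scale (h = 1) and parallels are stretched by k = sec φ.
At 35.2°: h = 1.000, k = 1.224; principal scales a = 1.224, b = 1.000.
sin(ω/2) = (a − b)/(a + b) = 0.2238/2.224 = 0.1006, so ω = 2 arcsin(0.1006) ≈ 11.6°.

11.6°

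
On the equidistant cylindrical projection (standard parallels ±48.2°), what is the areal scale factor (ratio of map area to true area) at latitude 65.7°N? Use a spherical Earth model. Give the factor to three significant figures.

1.62

The equidistant cylindrical projection with φ₀ = 48.2° has h = 1 (meridians true) and k = cos φ₀ / cos φ along parallels.
Areal scale = h·k = 1 × cos φ₀ / cos φ; at 65.7°, h = 1.000, k = 1.620, so h·k = 1.620.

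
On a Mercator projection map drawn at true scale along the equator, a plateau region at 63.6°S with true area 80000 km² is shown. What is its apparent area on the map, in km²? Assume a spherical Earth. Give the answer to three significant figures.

405000 km²

The Mercator projection is conformal; its linear scale factor is the same in every direction and equals sec φ = 1/cos φ.
Areal scale = k² = sec²φ = 1/cos²(63.6°) = 1/0.4446² = 5.058.
Apparent area = 80000 × 5.058 ≈ 405000 km².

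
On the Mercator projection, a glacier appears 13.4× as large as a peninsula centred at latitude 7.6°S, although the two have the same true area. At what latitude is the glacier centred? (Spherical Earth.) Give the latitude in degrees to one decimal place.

On Mercator, (apparent₁)/(apparent₂) = sec²φ₁ / sec²φ₂ when true areas are equal.
cos²φ₂ / cos²φ₁ = 13.4  ⇒  cos φ₁ = cos 7.6° / √13.4 = 0.9912/3.661 = 0.2708.
φ₁ = arccos(0.2708) ≈ 74.3°.

74.3°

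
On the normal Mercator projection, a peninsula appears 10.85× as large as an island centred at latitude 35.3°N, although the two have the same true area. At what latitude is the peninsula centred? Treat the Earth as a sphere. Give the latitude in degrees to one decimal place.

Mercator areal scale is sec²φ, so apparent-area ratio = sec²φ₁ / sec²φ₂ = cos²φ₂ / cos²φ₁.
cos²φ₂ / cos²φ₁ = 10.85  ⇒  cos φ₁ = cos 35.3° / √10.85 = 0.8161/3.294 = 0.2478.
φ₁ = arccos(0.2478) ≈ 75.7°.

75.7°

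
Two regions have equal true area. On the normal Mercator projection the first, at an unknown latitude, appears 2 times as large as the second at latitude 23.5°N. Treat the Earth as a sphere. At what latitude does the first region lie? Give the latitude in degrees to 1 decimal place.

49.6°

Mercator areal scale is sec²φ, so apparent-area ratio = sec²φ₁ / sec²φ₂ = cos²φ₂ / cos²φ₁.
cos²φ₂ / cos²φ₁ = 2  ⇒  cos φ₁ = cos 23.5° / √2 = 0.9171/1.414 = 0.6485.
φ₁ = arccos(0.6485) ≈ 49.6°.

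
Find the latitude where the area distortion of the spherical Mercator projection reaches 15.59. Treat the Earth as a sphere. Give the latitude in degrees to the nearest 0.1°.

Mercator areal scale is sec²φ.
sec²φ = 15.59  ⇒  cos²φ = 0.06414  ⇒  cos φ = 0.2533.
φ = arccos(0.2533) ≈ 75.3°.

75.3°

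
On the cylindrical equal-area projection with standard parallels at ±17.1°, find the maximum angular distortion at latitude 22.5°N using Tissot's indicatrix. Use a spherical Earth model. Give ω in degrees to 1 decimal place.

Cylindrical equal-area (φ₀ = 17.1°): h = cos φ / cos 17.1° along meridians, k = cos 17.1° / cos φ along parallels; h·k = 1.
At 22.5°: h = 0.9666, k = 1.035; principal scales a = 1.035, b = 0.9666.
sin(ω/2) = (a − b)/(a + b) = 0.06793/2.001 = 0.03395, so ω = 2 arcsin(0.03395) ≈ 3.9°.

3.9°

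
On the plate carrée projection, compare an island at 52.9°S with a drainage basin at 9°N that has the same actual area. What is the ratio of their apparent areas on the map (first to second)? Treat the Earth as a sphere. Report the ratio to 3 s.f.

Plate carrée maps x = Rλ, y = Rφ. The meridian scale is h = 1 and the parallel scale is k = 1/cos φ = sec φ.
Areal scale at 52.9°: h·k = 1.000 × 1.658 = 1.658.
Areal scale at 9°: h·k = 1.000 × 1.012 = 1.012.
Ratio = 1.658/1.012 ≈ 1.64.

1.64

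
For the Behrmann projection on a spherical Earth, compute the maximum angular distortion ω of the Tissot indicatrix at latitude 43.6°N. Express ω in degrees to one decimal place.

20.4°

Behrmann is a cylindrical equal-area projection with standard parallels at ±30°. A cylindrical equal-area projection with standard parallel φ₀ has meridian scale h = cos φ / cos φ₀ and parallel scale k = cos φ₀ / cos φ (so areas are preserved, h·k = 1).
At 43.6°: h = 0.8362, k = 1.196; principal scales a = 1.196, b = 0.8362.
sin(ω/2) = (a − b)/(a + b) = 0.3597/2.032 = 0.1770, so ω = 2 arcsin(0.1770) ≈ 20.4°.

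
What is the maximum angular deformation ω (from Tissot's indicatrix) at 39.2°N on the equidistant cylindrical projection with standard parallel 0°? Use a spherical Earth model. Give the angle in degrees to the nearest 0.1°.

For the equirectangular projection with φ₀ = 0 (plate carrée), h = 1 along meridians and k = sec φ along parallels.
At 39.2°: h = 1.000, k = 1.290; principal scales a = 1.290, b = 1.000.
sin(ω/2) = (a − b)/(a + b) = 0.2904/2.290 = 0.1268, so ω = 2 arcsin(0.1268) ≈ 14.6°.

14.6°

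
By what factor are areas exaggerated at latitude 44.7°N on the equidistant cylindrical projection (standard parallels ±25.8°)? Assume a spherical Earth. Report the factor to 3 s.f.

With standard parallel φ₀ = 25.8°, the equirectangular projection gives x = Rλ cos φ₀, y = Rφ, so h = 1 and k = cos 25.8° / cos φ.
Areal scale = h·k = 1 × cos φ₀ / cos φ; at 44.7°, h = 1.000, k = 1.267, so h·k = 1.267.

1.27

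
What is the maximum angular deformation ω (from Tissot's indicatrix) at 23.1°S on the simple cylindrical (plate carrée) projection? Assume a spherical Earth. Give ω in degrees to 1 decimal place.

4.8°

For the equirectangular projection with φ₀ = 0 (plate carrée), h = 1 along meridians and k = sec φ along parallels.
At 23.1°: h = 1.000, k = 1.087; principal scales a = 1.087, b = 1.000.
sin(ω/2) = (a − b)/(a + b) = 0.08717/2.087 = 0.04176, so ω = 2 arcsin(0.04176) ≈ 4.8°.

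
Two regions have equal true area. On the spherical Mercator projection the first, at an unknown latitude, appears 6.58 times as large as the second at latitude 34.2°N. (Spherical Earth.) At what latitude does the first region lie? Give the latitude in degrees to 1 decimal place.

Mercator areal scale is sec²φ, so apparent-area ratio = sec²φ₁ / sec²φ₂ = cos²φ₂ / cos²φ₁.
cos²φ₂ / cos²φ₁ = 6.58  ⇒  cos φ₁ = cos 34.2° / √6.58 = 0.8271/2.565 = 0.3224.
φ₁ = arccos(0.3224) ≈ 71.2°.

71.2°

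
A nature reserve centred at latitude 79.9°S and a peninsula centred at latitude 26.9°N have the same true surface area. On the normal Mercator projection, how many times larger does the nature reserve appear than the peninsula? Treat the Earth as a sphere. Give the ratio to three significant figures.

25.9

On Mercator, area is exaggerated by sec²φ = 1/cos²φ.
At 79.9°: sec²(79.9°) = 1/0.1754² = 32.52.
At 26.9°: sec²(26.9°) = 1/0.8918² = 1.257.
Ratio = 32.52/1.257 = cos²(26.9°)/cos²(79.9°) ≈ 25.9.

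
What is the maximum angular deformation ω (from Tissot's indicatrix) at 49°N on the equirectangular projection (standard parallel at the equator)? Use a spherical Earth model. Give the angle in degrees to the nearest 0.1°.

For the equirectangular projection with φ₀ = 0 (plate carrée), h = 1 along meridians and k = sec φ along parallels.
At 49°: h = 1.000, k = 1.524; principal scales a = 1.524, b = 1.000.
sin(ω/2) = (a − b)/(a + b) = 0.5243/2.524 = 0.2077, so ω = 2 arcsin(0.2077) ≈ 24.0°.

24.0°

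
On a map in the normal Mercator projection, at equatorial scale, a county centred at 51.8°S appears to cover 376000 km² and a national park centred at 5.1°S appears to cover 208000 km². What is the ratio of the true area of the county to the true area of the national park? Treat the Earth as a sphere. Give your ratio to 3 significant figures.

0.697

Mercator's areal exaggeration is sec²φ; hence true area = (apparent area) · cos²φ.
True area of county: 376000 × cos²(51.8°) = 376000 × 0.3824 = 143800 km².
True area of national park: 208000 × cos²(5.1°) = 208000 × 0.9921 = 206400 km².
Ratio = 143800 / 206400 ≈ 0.697.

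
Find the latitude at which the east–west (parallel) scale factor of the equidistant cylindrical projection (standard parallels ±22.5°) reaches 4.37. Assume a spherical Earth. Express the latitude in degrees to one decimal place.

In the equirectangular projection with standard parallel φ₀ = 22.5° (x = Rλ cos φ₀, y = Rφ), meridians are true-scale (h = 1) and the parallel scale is k = cos φ₀ / cos φ.
k = cos φ₀ / cos φ = 4.37  ⇒  cos φ = cos 22.5° / 4.37 = 0.2114.
φ = arccos(0.2114) ≈ 77.8°.

77.8°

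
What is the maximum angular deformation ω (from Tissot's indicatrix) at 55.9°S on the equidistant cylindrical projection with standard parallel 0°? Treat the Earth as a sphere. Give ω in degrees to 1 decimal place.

32.7°

For the equirectangular projection with φ₀ = 0 (plate carrée), h = 1 along meridians and k = sec φ along parallels.
At 55.9°: h = 1.000, k = 1.784; principal scales a = 1.784, b = 1.000.
sin(ω/2) = (a − b)/(a + b) = 0.7837/2.784 = 0.2815, so ω = 2 arcsin(0.2815) ≈ 32.7°.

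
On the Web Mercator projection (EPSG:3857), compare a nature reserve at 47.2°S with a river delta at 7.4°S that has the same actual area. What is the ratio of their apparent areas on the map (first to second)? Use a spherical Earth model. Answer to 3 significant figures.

Mercator areal scale is sec²φ.
At 47.2°: sec²(47.2°) = 1/0.6794² = 2.166.
At 7.4°: sec²(7.4°) = 1/0.9917² = 1.017.
Ratio = 2.166/1.017 = cos²(7.4°)/cos²(47.2°) ≈ 2.13.

2.13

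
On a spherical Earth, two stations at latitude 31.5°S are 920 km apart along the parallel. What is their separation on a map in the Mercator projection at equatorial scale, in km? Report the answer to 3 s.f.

1080 km

Mercator is conformal, so the point scale is isotropic: h = k = sec φ = 1/cos φ.
Along the parallel, k = sec 31.5° = 1/0.8526 = 1.173.
Map distance = 920 × 1.173 ≈ 1080 km.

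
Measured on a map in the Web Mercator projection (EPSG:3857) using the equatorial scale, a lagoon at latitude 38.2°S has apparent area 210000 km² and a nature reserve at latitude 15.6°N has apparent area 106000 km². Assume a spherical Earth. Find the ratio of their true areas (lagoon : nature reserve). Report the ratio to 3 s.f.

Since Mercator area scale is 1/cos²φ, the true area equals the apparent area multiplied by cos²φ.
True area of lagoon: 210000 × cos²(38.2°) = 210000 × 0.6176 = 129700 km².
True area of nature reserve: 106000 × cos²(15.6°) = 106000 × 0.9277 = 98330 km².
Ratio = 129700 / 98330 ≈ 1.32.

1.32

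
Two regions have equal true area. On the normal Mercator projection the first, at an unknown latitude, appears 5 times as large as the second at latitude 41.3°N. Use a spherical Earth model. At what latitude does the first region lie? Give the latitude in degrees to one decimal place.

On Mercator, (apparent₁)/(apparent₂) = sec²φ₁ / sec²φ₂ when true areas are equal.
cos²φ₂ / cos²φ₁ = 5  ⇒  cos φ₁ = cos 41.3° / √5 = 0.7513/2.236 = 0.3360.
φ₁ = arccos(0.3360) ≈ 70.4°.

70.4°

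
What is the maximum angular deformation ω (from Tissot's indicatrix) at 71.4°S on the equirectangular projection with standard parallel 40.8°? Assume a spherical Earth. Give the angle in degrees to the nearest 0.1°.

48.0°

The equidistant cylindrical projection with φ₀ = 40.8° has h = 1 (meridians true) and k = cos φ₀ / cos φ along parallels.
At 71.4°: h = 1.000, k = 2.373; principal scales a = 2.373, b = 1.000.
sin(ω/2) = (a − b)/(a + b) = 1.373/3.373 = 0.4071, so ω = 2 arcsin(0.4071) ≈ 48.0°.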